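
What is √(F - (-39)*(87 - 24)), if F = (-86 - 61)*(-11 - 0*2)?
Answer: √4074 ≈ 63.828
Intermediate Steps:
F = 1617 (F = -147*(-11 - 1*0) = -147*(-11 + 0) = -147*(-11) = 1617)
√(F - (-39)*(87 - 24)) = √(1617 - (-39)*(87 - 24)) = √(1617 - (-39)*63) = √(1617 - 1*(-2457)) = √(1617 + 2457) = √4074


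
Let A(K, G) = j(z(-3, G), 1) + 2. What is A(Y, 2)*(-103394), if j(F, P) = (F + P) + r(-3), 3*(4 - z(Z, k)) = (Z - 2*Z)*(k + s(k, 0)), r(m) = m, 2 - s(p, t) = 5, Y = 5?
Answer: -516970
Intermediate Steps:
s(p, t) = -3 (s(p, t) = 2 - 1*5 = 2 - 5 = -3)
z(Z, k) = 4 + Z*(-3 + k)/3 (z(Z, k) = 4 - (Z - 2*Z)*(k - 3)/3 = 4 - (-Z)*(-3 + k)/3 = 4 - (-1)*Z*(-3 + k)/3 = 4 + Z*(-3 + k)/3)
j(F, P) = -3 + F + P (j(F, P) = (F + P) - 3 = -3 + F + P)
A(K, G) = 7 - G (A(K, G) = (-3 + (4 - 1*(-3) + (⅓)*(-3)*G) + 1) + 2 = (-3 + (4 + 3 - G) + 1) + 2 = (-3 + (7 - G) + 1) + 2 = (5 - G) + 2 = 7 - G)
A(Y, 2)*(-103394) = (7 - 1*2)*(-103394) = (7 - 2)*(-103394) = 5*(-103394) = -516970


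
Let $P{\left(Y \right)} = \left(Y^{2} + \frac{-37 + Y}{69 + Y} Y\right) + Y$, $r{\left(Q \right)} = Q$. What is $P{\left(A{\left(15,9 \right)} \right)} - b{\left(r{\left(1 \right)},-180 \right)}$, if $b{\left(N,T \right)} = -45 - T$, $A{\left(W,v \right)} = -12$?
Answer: $\frac{139}{19} \approx 7.3158$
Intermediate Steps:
$P{\left(Y \right)} = Y + Y^{2} + \frac{Y \left(-37 + Y\right)}{69 + Y}$ ($P{\left(Y \right)} = \left(Y^{2} + \frac{-37 + Y}{69 + Y} Y\right) + Y = \left(Y^{2} + \frac{Y \left(-37 + Y\right)}{69 + Y}\right) + Y = Y + Y^{2} + \frac{Y \left(-37 + Y\right)}{69 + Y}$)
$P{\left(A{\left(15,9 \right)} \right)} - b{\left(r{\left(1 \right)},-180 \right)} = - \frac{12 \left(32 + \left(-12\right)^{2} + 71 \left(-12\right)\right)}{69 - 12} - \left(-45 - -180\right) = - \frac{12 \left(32 + 144 - 852\right)}{57} - \left(-45 + 180\right) = \left(-12\right) \frac{1}{57} \left(-676\right) - 135 = \frac{2704}{19} - 135 = \frac{139}{19}$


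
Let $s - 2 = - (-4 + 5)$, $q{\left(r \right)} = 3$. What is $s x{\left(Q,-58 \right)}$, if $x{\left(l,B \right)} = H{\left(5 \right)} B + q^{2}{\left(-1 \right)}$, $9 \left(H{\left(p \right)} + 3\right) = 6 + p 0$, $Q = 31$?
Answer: $\frac{433}{3} \approx 144.33$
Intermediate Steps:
$H{\left(p \right)} = - \frac{7}{3}$ ($H{\left(p \right)} = -3 + \frac{6 + p 0}{9} = -3 + \frac{6 + 0}{9} = -3 + \frac{1}{9} \cdot 6 = -3 + \frac{2}{3} = - \frac{7}{3}$)
$s = 1$ ($s = 2 - \left(-4 + 5\right) = 2 - 1 = 1$)
$x{\left(l,B \right)} = 9 - \frac{7 B}{3}$ ($x{\left(l,B \right)} = - \frac{7 B}{3} + 3^{2} = - \frac{7 B}{3} + 9 = 9 - \frac{7 B}{3}$)
$s x{\left(Q,-58 \right)} = 1 \left(9 - - \frac{406}{3}\right) = 1 \left(9 + \frac{406}{3}\right) = 1 \cdot \frac{433}{3} = \frac{433}{3}$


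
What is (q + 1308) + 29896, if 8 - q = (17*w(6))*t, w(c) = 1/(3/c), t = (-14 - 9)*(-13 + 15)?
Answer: 32776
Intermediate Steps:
t = -46 (t = -23*2 = -46)
w(c) = c/3
q = 1572 (q = 8 - 17*((⅓)*6)*(-46) = 8 - 17*2*(-46) = 8 - 34*(-46) = 8 - 1*(-1564) = 8 + 1564 = 1572)
(q + 1308) + 29896 = (1572 + 1308) + 29896 = 2880 + 29896 = 32776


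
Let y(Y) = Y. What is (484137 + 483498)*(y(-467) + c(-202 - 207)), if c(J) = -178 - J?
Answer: -228361860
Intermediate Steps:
(484137 + 483498)*(y(-467) + c(-202 - 207)) = (484137 + 483498)*(-467 + (-178 - (-202 - 207))) = 967635*(-467 + (-178 - 1*(-409))) = 967635*(-467 + (-178 + 409)) = 967635*(-467 + 231) = 967635*(-236) = -228361860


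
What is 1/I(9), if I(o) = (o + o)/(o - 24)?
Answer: -⅚ ≈ -0.83333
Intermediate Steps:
I(o) = 2*o/(-24 + o) (I(o) = (2*o)/(-24 + o) = 2*o/(-24 + o))
1/I(9) = 1/(2*9/(-24 + 9)) = 1/(2*9/(-15)) = 1/(2*9*(-1/15)) = 1/(-6/5) = -⅚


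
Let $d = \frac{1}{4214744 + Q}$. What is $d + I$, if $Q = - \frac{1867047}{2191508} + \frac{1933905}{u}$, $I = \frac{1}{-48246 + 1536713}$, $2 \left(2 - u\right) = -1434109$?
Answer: $\frac{17924457195413912413}{19716827404962859667596915} \approx 9.0909 \cdot 10^{-7}$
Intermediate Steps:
$u = \frac{1434113}{2}$ ($u = 2 - - \frac{1434109}{2} = 2 + \frac{1434109}{2} = \frac{1434113}{2} \approx 7.1706 \cdot 10^{5}$)
$I = \frac{1}{1488467} \approx 6.7183 \cdot 10^{-7}$
$Q = \frac{5798780183169}{3142870112404}$ ($Q = - \frac{1867047}{2191508} + \frac{1933905}{\frac{1434113}{2}} = \left(-1867047\right) \frac{1}{2191508} + 1933905 \cdot \frac{2}{1434113} = - \frac{1867047}{2191508} + \frac{3867810}{1434113} = \frac{5798780183169}{3142870112404} \approx 1.8451$)
$d = \frac{3142870112404}{13246398747814267745}$ ($d = \frac{1}{4214744 + \frac{5798780183169}{3142870112404}} = \frac{1}{\frac{13246398747814267745}{3142870112404}} = \frac{3142870112404}{13246398747814267745} \approx 2.3726 \cdot 10^{-7}$)
$d + I = \frac{3142870112404}{13246398747814267745} + \frac{1}{1488467} = \frac{17924457195413912413}{19716827404962859667596915}$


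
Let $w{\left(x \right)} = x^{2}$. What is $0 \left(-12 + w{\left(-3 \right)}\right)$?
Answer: $0$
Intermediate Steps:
$0 \left(-12 + w{\left(-3 \right)}\right) = 0 \left(-12 + \left(-3\right)^{2}\right) = 0 \left(-12 + 9\right) = 0 \left(-3\right) = 0$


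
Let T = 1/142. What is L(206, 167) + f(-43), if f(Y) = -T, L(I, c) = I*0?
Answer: -1/142 ≈ -0.0070423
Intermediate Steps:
L(I, c) = 0
T = 1/142 ≈ 0.0070423
f(Y) = -1/142 (f(Y) = -1*1/142 = -1/142)
L(206, 167) + f(-43) = 0 - 1/142 = -1/142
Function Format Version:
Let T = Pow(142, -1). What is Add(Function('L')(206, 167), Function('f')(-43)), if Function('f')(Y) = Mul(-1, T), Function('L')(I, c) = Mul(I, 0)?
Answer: Rational(-1, 142) ≈ -0.0070423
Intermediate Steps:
Function('L')(I, c) = 0
T = Rational(1, 142) ≈ 0.0070423
Function('f')(Y) = Rational(-1, 142) (Function('f')(Y) = Mul(-1, Rational(1, 142)) = Rational(-1, 142))
Add(Function('L')(206, 167), Function('f')(-43)) = Add(0, Rational(-1, 142)) = Rational(-1, 142)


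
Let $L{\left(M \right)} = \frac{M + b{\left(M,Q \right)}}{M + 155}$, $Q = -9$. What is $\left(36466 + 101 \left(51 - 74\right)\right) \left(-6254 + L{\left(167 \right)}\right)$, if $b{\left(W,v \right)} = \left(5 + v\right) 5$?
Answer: $- \frac{9821677809}{46} \approx -2.1351 \cdot 10^{8}$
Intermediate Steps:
$b{\left(W,v \right)} = 25 + 5 v$
$L{\left(M \right)} = \frac{-20 + M}{155 + M}$ ($L{\left(M \right)} = \frac{M + \left(25 + 5 \left(-9\right)\right)}{M + 155} = \frac{M + \left(25 - 45\right)}{155 + M} = \frac{M - 20}{155 + M} = \frac{-20 + M}{155 + M}$)
$\left(36466 + 101 \left(51 - 74\right)\right) \left(-6254 + L{\left(167 \right)}\right) = \left(36466 + 101 \left(51 - 74\right)\right) \left(-6254 + \frac{-20 + 167}{155 + 167}\right) = \left(36466 + 101 \left(-23\right)\right) \left(-6254 + \frac{1}{322} \cdot 147\right) = \left(36466 - 2323\right) \left(-6254 + \frac{1}{322} \cdot 147\right) = 34143 \left(-6254 + \frac{21}{46}\right) = 34143 \left(- \frac{287663}{46}\right) = - \frac{9821677809}{46}$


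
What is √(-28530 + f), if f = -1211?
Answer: I*√29741 ≈ 172.46*I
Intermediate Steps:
√(-28530 + f) = √(-28530 - 1211) = √(-29741) = I*√29741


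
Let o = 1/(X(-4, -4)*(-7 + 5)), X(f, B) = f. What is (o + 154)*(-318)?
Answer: -196047/4 ≈ -49012.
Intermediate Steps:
o = 1/8 (o = 1/(-4*(-7 + 5)) = 1/(-4*(-2)) = 1/8 ≈ 0.12500)
(o + 154)*(-318) = (1/8 + 154)*(-318) = (1233/8)*(-318) = -196047/4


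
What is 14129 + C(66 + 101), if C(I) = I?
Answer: 14296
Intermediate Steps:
14129 + C(66 + 101) = 14129 + (66 + 101) = 14129 + 167 = 14296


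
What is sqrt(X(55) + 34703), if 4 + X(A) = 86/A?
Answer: 3*sqrt(11663245)/55 ≈ 186.28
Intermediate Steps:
X(A) = -4 + 86/A
sqrt(X(55) + 34703) = sqrt((-4 + 86/55) + 34703) = sqrt(-134/55 + 34703) = sqrt(1908531/55) = 3*sqrt(11663245)/55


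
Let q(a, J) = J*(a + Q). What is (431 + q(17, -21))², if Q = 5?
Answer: 961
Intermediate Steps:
q(a, J) = J*(5 + a) (q(a, J) = J*(a + 5) = J*(5 + a))
(431 + q(17, -21))² = (431 - 21*(5 + 17))² = (431 - 21*22)² = (431 - 462)² = (-31)² = 961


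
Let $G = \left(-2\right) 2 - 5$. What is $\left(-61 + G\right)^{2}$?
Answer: $4900$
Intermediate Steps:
$G = -9$ ($G = -4 - 5 = -9$)
$\left(-61 + G\right)^{2} = \left(-61 - 9\right)^{2} = \left(-70\right)^{2} = 4900$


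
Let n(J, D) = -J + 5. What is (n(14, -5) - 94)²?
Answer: 10609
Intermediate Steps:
n(J, D) = 5 - J
(n(14, -5) - 94)² = ((5 - 1*14) - 94)² = ((5 - 14) - 94)² = (-9 - 94)² = (-103)² = 10609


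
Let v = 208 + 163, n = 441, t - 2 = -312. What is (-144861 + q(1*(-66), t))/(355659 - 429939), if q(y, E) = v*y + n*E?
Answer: 102019/24760 ≈ 4.1203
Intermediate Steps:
t = -310 (t = 2 - 312 = -310)
v = 371
q(y, E) = 371*y + 441*E
(-144861 + q(1*(-66), t))/(355659 - 429939) = (-144861 + (371*(1*(-66)) + 441*(-310)))/(355659 - 429939) = (-144861 + (371*(-66) - 136710))/(-74280) = (-144861 + (-24486 - 136710))*(-1/74280) = (-144861 - 161196)*(-1/74280) = -306057*(-1/74280) = 102019/24760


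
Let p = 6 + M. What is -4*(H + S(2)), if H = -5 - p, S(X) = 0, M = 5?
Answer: 64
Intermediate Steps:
p = 11 (p = 6 + 5 = 11)
H = -16 (H = -5 - 1*11 = -5 - 11 = -16)
-4*(H + S(2)) = -4*(-16 + 0) = -4*(-16) = 64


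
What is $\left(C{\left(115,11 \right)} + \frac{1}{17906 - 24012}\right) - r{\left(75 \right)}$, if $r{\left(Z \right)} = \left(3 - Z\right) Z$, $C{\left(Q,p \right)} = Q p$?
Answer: $\frac{40696489}{6106} \approx 6665.0$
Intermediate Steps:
$r{\left(Z \right)} = Z \left(3 - Z\right)$
$\left(C{\left(115,11 \right)} + \frac{1}{17906 - 24012}\right) - r{\left(75 \right)} = \left(115 \cdot 11 + \frac{1}{17906 - 24012}\right) - 75 \left(3 - 75\right) = \left(1265 + \frac{1}{-6106}\right) - 75 \left(3 - 75\right) = \left(1265 - \frac{1}{6106}\right) - 75 \left(-72\right) = \frac{7724089}{6106} - -5400 = \frac{7724089}{6106} + 5400 = \frac{40696489}{6106}$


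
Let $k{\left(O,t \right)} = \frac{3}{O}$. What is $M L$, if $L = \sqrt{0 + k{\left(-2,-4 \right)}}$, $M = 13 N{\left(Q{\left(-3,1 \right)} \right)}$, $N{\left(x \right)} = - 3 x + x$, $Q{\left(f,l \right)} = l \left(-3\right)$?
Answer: $39 i \sqrt{6} \approx 95.53 i$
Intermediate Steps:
$Q{\left(f,l \right)} = - 3 l$
$N{\left(x \right)} = - 2 x$
$M = 78$ ($M = 13 \left(- 2 \left(\left(-3\right) 1\right)\right) = 13 \left(\left(-2\right) \left(-3\right)\right) = 13 \cdot 6 = 78$)
$L = \frac{i \sqrt{6}}{2}$ ($L = \sqrt{0 + \frac{3}{-2}} = \sqrt{0 + 3 \left(- \frac{1}{2}\right)} = \sqrt{0 - \frac{3}{2}} = \sqrt{- \frac{3}{2}} = \frac{i \sqrt{6}}{2} \approx 1.2247 i$)
$M L = 78 \frac{i \sqrt{6}}{2} = 39 i \sqrt{6}$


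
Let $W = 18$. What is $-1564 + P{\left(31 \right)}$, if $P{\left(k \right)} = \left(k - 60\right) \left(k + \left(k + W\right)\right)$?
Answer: $-3884$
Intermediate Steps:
$P{\left(k \right)} = \left(-60 + k\right) \left(18 + 2 k\right)$ ($P{\left(k \right)} = \left(k - 60\right) \left(k + \left(k + 18\right)\right) = \left(-60 + k\right) \left(k + \left(18 + k\right)\right) = \left(-60 + k\right) \left(18 + 2 k\right)$)
$-1564 + P{\left(31 \right)} = -1564 - \left(4242 - 1922\right) = -1564 - 2320 = -3884$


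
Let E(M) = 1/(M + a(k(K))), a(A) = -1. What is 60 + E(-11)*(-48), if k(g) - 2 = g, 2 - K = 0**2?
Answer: 64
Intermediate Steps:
K = 2 (K = 2 - 1*0**2 = 2 - 1*0 = 2 + 0 = 2)
k(g) = 2 + g
E(M) = 1/(-1 + M) (E(M) = 1/(M - 1) = 1/(-1 + M))
60 + E(-11)*(-48) = 60 - 48/(-1 - 11) = 60 - 48/(-12) = 60 - 1/12*(-48) = 60 + 4 = 64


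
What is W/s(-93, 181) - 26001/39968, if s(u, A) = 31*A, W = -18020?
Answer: -866114971/224260448 ≈ -3.8621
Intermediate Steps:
W/s(-93, 181) - 26001/39968 = -18020/(31*181) - 26001/39968 = -18020/5611 - 26001*1/39968 = -18020*1/5611 - 26001/39968 = -18020/5611 - 26001/39968 = -866114971/224260448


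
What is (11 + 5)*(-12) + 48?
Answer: -144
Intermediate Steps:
(11 + 5)*(-12) + 48 = 16*(-12) + 48 = -192 + 48 = -144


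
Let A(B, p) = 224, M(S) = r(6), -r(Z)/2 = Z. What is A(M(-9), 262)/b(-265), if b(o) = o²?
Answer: 224/70225 ≈ 0.0031897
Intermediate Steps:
r(Z) = -2*Z
M(S) = -12 (M(S) = -2*6 = -12)
A(M(-9), 262)/b(-265) = 224/((-265)²) = 224/70225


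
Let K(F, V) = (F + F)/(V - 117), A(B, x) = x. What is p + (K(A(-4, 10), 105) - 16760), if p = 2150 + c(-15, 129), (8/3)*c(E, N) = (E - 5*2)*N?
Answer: -379705/24 ≈ -15821.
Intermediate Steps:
c(E, N) = 3*N*(-10 + E)/8 (c(E, N) = 3*((E - 5*2)*N)/8 = 3*((E - 10)*N)/8 = 3*((-10 + E)*N)/8 = 3*(N*(-10 + E))/8 = 3*N*(-10 + E)/8)
K(F, V) = 2*F/(-117 + V) (K(F, V) = (2*F)/(-117 + V) = 2*F/(-117 + V))
p = 7525/8 (p = 2150 + (3/8)*129*(-10 - 15) = 2150 + (3/8)*129*(-25) = 2150 - 9675/8 = 7525/8 ≈ 940.63)
p + (K(A(-4, 10), 105) - 16760) = 7525/8 + (2*10/(-117 + 105) - 16760) = 7525/8 + (2*10/(-12) - 16760) = 7525/8 + (2*10*(-1/12) - 16760) = 7525/8 + (-5/3 - 16760) = 7525/8 - 50285/3 = -379705/24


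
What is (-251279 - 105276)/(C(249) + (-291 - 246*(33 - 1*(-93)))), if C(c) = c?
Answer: 356555/31038 ≈ 11.488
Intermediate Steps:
(-251279 - 105276)/(C(249) + (-291 - 246*(33 - 1*(-93)))) = (-251279 - 105276)/(249 + (-291 - 246*(33 - 1*(-93)))) = -356555/(249 + (-291 - 246*(33 + 93))) = -356555/(249 + (-291 - 246*126)) = -356555/(249 + (-291 - 30996)) = -356555/(249 - 31287) = -356555/(-31038) = -356555*(-1/31038) = 356555/31038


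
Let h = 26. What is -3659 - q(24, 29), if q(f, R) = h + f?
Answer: -3709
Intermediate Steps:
q(f, R) = 26 + f
-3659 - q(24, 29) = -3659 - (26 + 24) = -3659 - 1*50 = -3659 - 50 = -3709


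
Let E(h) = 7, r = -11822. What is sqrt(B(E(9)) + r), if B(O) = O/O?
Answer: I*sqrt(11821) ≈ 108.72*I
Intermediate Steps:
B(O) = 1
sqrt(B(E(9)) + r) = sqrt(1 - 11822) = sqrt(-11821) = I*sqrt(11821)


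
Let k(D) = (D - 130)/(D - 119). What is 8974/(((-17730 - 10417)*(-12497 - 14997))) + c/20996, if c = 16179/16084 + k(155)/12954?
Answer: 32207851352977/541233865963598688 ≈ 5.9508e-5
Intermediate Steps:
k(D) = (-130 + D)/(-119 + D)
c = 1886345419/1875169224 (c = 16179/16084 + ((-130 + 155)/(-119 + 155))/12954 = 16179*(1/16084) + (25/36)*(1/12954) = 16179/16084 + ((1/36)*25)*(1/12954) = 16179/16084 + (25/36)*(1/12954) = 16179/16084 + 25/466344 = 1886345419/1875169224 ≈ 1.0060)
8974/(((-17730 - 10417)*(-12497 - 14997))) + c/20996 = 8974/(((-17730 - 10417)*(-12497 - 14997))) + (1886345419/1875169224)/20996 = 8974/((-28147*(-27494))) + (1886345419/1875169224)*(1/20996) = 8974/773873618 + 1886345419/39371053027104 = 8974*(1/773873618) + 1886345419/39371053027104 = 641/55276687 + 1886345419/39371053027104 = 32207851352977/541233865963598688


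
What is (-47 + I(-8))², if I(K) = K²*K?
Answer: 312481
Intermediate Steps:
I(K) = K³
(-47 + I(-8))² = (-47 + (-8)³)² = (-47 - 512)² = (-559)² = 312481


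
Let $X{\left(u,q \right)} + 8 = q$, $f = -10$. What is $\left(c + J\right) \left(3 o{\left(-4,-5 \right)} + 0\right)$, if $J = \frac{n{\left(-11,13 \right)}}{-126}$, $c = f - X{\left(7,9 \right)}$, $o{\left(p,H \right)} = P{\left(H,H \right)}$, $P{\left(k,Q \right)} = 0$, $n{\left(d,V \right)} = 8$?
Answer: $0$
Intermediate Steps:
$X{\left(u,q \right)} = -8 + q$
$o{\left(p,H \right)} = 0$
$c = -11$ ($c = -10 - \left(-8 + 9\right) = -10 - 1 = -11$)
$J = - \frac{4}{63}$ ($J = \frac{8}{-126} = 8 \left(- \frac{1}{126}\right) = - \frac{4}{63} \approx -0.063492$)
$\left(c + J\right) \left(3 o{\left(-4,-5 \right)} + 0\right) = \left(-11 - \frac{4}{63}\right) \left(3 \cdot 0 + 0\right) = - \frac{697 \left(0 + 0\right)}{63} = \left(- \frac{697}{63}\right) 0 = 0$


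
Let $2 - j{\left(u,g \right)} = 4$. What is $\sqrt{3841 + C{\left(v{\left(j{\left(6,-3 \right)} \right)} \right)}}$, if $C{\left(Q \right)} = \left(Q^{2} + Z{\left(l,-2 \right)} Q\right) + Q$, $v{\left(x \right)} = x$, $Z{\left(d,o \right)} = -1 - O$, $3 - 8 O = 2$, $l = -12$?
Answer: $\frac{3 \sqrt{1709}}{2} \approx 62.01$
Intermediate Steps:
$O = \frac{1}{8}$ ($O = \frac{3}{8} - \frac{1}{4} = \frac{1}{8} \approx 0.125$)
$Z{\left(d,o \right)} = - \frac{9}{8}$ ($Z{\left(d,o \right)} = -1 - \frac{1}{8} = - \frac{9}{8}$)
$j{\left(u,g \right)} = -2$ ($j{\left(u,g \right)} = 2 - 4 = -2$)
$C{\left(Q \right)} = Q^{2} - \frac{Q}{8}$ ($C{\left(Q \right)} = \left(Q^{2} - \frac{9 Q}{8}\right) + Q = Q^{2} - \frac{Q}{8}$)
$\sqrt{3841 + C{\left(v{\left(j{\left(6,-3 \right)} \right)} \right)}} = \sqrt{3841 - 2 \left(- \frac{1}{8} - 2\right)} = \sqrt{3841 - - \frac{17}{4}} = \sqrt{3841 + \frac{17}{4}} = \sqrt{\frac{15381}{4}} = \frac{3 \sqrt{1709}}{2}$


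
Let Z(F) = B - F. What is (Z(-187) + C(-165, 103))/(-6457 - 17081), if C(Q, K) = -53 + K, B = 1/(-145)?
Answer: -17182/1706505 ≈ -0.010069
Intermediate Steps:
B = -1/145 ≈ -0.0068966
Z(F) = -1/145 - F
(Z(-187) + C(-165, 103))/(-6457 - 17081) = ((-1/145 - 1*(-187)) + (-53 + 103))/(-6457 - 17081) = ((-1/145 + 187) + 50)/(-23538) = (27114/145 + 50)*(-1/23538) = (34364/145)*(-1/23538) = -17182/1706505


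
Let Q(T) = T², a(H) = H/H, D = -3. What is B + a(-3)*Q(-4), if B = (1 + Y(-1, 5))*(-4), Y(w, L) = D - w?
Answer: 20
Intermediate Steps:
a(H) = 1
Y(w, L) = -3 - w
B = 4 (B = (1 + (-3 - 1*(-1)))*(-4) = (1 + (-3 + 1))*(-4) = (1 - 2)*(-4) = -1*(-4) = 4)
B + a(-3)*Q(-4) = 4 + 1*(-4)² = 4 + 1*16 = 4 + 16 = 20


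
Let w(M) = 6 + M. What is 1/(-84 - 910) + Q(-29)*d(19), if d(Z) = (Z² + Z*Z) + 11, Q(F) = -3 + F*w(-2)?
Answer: -86703639/994 ≈ -87227.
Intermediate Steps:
Q(F) = -3 + 4*F (Q(F) = -3 + F*(6 - 2) = -3 + F*4 = -3 + 4*F)
d(Z) = 11 + 2*Z² (d(Z) = (Z² + Z²) + 11 = 2*Z² + 11 = 11 + 2*Z²)
1/(-84 - 910) + Q(-29)*d(19) = 1/(-84 - 910) + (-3 + 4*(-29))*(11 + 2*19²) = 1/(-994) + (-3 - 116)*(11 + 2*361) = -1/994 - 119*(11 + 722) = -1/994 - 119*733 = -1/994 - 87227 = -86703639/994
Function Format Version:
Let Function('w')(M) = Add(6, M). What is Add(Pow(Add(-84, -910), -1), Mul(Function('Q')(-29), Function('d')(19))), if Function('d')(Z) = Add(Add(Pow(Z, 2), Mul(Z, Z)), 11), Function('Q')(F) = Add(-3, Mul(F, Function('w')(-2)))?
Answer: Rational(-86703639, 994) ≈ -87227.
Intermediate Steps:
Function('Q')(F) = Add(-3, Mul(4, F)) (Function('Q')(F) = Add(-3, Mul(F, Add(6, -2))) = Add(-3, Mul(F, 4)) = Add(-3, Mul(4, F)))
Function('d')(Z) = Add(11, Mul(2, Pow(Z, 2))) (Function('d')(Z) = Add(Add(Pow(Z, 2), Pow(Z, 2)), 11) = Add(Mul(2, Pow(Z, 2)), 11) = Add(11, Mul(2, Pow(Z, 2))))
Add(Pow(Add(-84, -910), -1), Mul(Function('Q')(-29), Function('d')(19))) = Add(Pow(Add(-84, -910), -1), Mul(Add(-3, Mul(4, -29)), Add(11, Mul(2, Pow(19, 2))))) = Add(Pow(-994, -1), Mul(Add(-3, -116), Add(11, Mul(2, 361)))) = Add(Rational(-1, 994), Mul(-119, Add(11, 722))) = Add(Rational(-1, 994), Mul(-119, 733)) = Add(Rational(-1, 994), -87227) = Rational(-86703639, 994)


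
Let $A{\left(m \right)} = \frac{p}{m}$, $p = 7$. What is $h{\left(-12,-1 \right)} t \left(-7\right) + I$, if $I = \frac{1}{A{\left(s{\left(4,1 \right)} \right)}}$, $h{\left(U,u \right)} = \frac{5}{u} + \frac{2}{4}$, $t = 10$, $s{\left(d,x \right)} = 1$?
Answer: $\frac{2206}{7} \approx 315.14$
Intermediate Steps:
$A{\left(m \right)} = \frac{7}{m}$
$h{\left(U,u \right)} = \frac{1}{2} + \frac{5}{u}$ ($h{\left(U,u \right)} = \frac{5}{u} + 2 \cdot \frac{1}{4} = \frac{5}{u} + \frac{1}{2} = \frac{1}{2} + \frac{5}{u}$)
$I = \frac{1}{7}$ ($I = \frac{1}{7 \cdot 1^{-1}} = \frac{1}{7 \cdot 1} = \frac{1}{7} \approx 0.14286$)
$h{\left(-12,-1 \right)} t \left(-7\right) + I = \frac{10 - 1}{2 \left(-1\right)} 10 \left(-7\right) + \frac{1}{7} = \frac{1}{2} \left(-1\right) 9 \left(-70\right) + \frac{1}{7} = \left(- \frac{9}{2}\right) \left(-70\right) + \frac{1}{7} = 315 + \frac{1}{7} = \frac{2206}{7}$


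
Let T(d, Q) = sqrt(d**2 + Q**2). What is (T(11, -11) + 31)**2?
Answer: 1203 + 682*sqrt(2) ≈ 2167.5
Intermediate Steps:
T(d, Q) = sqrt(Q**2 + d**2)
(T(11, -11) + 31)**2 = (sqrt((-11)**2 + 11**2) + 31)**2 = (sqrt(121 + 121) + 31)**2 = (sqrt(242) + 31)**2 = (11*sqrt(2) + 31)**2 = (31 + 11*sqrt(2))**2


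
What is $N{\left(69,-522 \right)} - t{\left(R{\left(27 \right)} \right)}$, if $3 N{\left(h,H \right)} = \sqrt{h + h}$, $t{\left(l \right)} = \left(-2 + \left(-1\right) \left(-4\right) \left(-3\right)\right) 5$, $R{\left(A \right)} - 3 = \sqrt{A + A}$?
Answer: $70 + \frac{\sqrt{138}}{3} \approx 73.916$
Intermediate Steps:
$R{\left(A \right)} = 3 + \sqrt{2} \sqrt{A}$ ($R{\left(A \right)} = 3 + \sqrt{A + A} = 3 + \sqrt{2 A} = 3 + \sqrt{2} \sqrt{A}$)
$t{\left(l \right)} = -70$ ($t{\left(l \right)} = \left(-2 + 4 \left(-3\right)\right) 5 = \left(-2 - 12\right) 5 = \left(-14\right) 5 = -70$)
$N{\left(h,H \right)} = \frac{\sqrt{2} \sqrt{h}}{3}$ ($N{\left(h,H \right)} = \frac{\sqrt{h + h}}{3} = \frac{\sqrt{2 h}}{3} = \frac{\sqrt{2} \sqrt{h}}{3}$)
$N{\left(69,-522 \right)} - t{\left(R{\left(27 \right)} \right)} = \frac{\sqrt{2} \sqrt{69}}{3} - -70 = \frac{\sqrt{138}}{3} + 70 = 70 + \frac{\sqrt{138}}{3}$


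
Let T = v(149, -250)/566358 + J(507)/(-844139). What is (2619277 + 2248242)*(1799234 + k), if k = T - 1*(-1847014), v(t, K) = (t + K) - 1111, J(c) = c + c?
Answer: 1414189516798511497145404/79680812627 ≈ 1.7748e+13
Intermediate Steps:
J(c) = 2*c
v(t, K) = -1111 + K + t (v(t, K) = (K + t) - 1111 = -1111 + K + t)
T = -266230580/79680812627 (T = (-1111 - 250 + 149)/566358 + (2*507)/(-844139) = -1212*1/566358 + 1014*(-1/844139) = -202/94393 - 1014/844139 = -266230580/79680812627 ≈ -0.0033412)
k = 147171576187215198/79680812627 (k = -266230580/79680812627 - 1*(-1847014) = -266230580/79680812627 + 1847014 = 147171576187215198/79680812627 ≈ 1.8470e+6)
(2619277 + 2248242)*(1799234 + k) = (2619277 + 2248242)*(1799234 + 147171576187215198/79680812627) = 4867519*(290536003413342916/79680812627) = 1414189516798511497145404/79680812627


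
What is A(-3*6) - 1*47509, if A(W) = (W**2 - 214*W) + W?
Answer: -43351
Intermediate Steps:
A(W) = W**2 - 213*W
A(-3*6) - 1*47509 = (-3*6)*(-213 - 3*6) - 1*47509 = -18*(-213 - 18) - 47509 = -18*(-231) - 47509 = 4158 - 47509 = -43351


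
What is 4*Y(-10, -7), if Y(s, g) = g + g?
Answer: -56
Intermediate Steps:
Y(s, g) = 2*g
4*Y(-10, -7) = 4*(2*(-7)) = 4*(-14) = -56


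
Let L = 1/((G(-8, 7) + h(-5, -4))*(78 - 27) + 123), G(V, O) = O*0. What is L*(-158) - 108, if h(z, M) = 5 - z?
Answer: -68522/633 ≈ -108.25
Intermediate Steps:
G(V, O) = 0
L = 1/633 (L = 1/((0 + (5 - 1*(-5)))*(78 - 27) + 123) = 1/((0 + (5 + 5))*51 + 123) = 1/((0 + 10)*51 + 123) = 1/(10*51 + 123) = 1/(510 + 123) = 1/633 ≈ 0.0015798)
L*(-158) - 108 = (1/633)*(-158) - 108 = -158/633 - 108 = -68522/633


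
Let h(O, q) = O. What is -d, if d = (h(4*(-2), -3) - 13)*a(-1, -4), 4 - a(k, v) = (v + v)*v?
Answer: -588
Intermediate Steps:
a(k, v) = 4 - 2*v² (a(k, v) = 4 - (v + v)*v = 4 - 2*v*v = 4 - 2*v²)
d = 588 (d = (4*(-2) - 13)*(4 - 2*(-4)²) = (-8 - 13)*(4 - 2*16) = -21*(4 - 32) = -21*(-28) = 588)
-d = -1*588 = -588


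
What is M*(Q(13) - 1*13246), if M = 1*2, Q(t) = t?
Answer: -26466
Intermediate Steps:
M = 2
M*(Q(13) - 1*13246) = 2*(13 - 1*13246) = 2*(13 - 13246) = 2*(-13233) = -26466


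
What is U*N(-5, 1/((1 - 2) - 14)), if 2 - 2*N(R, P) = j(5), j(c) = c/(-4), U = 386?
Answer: 2509/4 ≈ 627.25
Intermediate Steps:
j(c) = -c/4 (j(c) = c*(-¼) = -c/4)
N(R, P) = 13/8 (N(R, P) = 1 - (-1)*5/8 = 1 - ½*(-5/4) = 1 + 5/8 = 13/8)
U*N(-5, 1/((1 - 2) - 14)) = 386*(13/8) = 2509/4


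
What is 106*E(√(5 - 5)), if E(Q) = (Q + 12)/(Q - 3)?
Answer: -424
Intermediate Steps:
E(Q) = (12 + Q)/(-3 + Q)
106*E(√(5 - 5)) = 106*((12 + √(5 - 5))/(-3 + √(5 - 5))) = 106*((12 + √0)/(-3 + √0)) = 106*((12 + 0)/(-3 + 0)) = 106*(12/(-3)) = 106*(-⅓*12) = 106*(-4) = -424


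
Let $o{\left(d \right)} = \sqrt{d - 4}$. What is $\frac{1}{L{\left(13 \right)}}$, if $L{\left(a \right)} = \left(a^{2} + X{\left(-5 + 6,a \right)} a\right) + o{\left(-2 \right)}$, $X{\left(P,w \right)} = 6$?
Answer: $\frac{247}{61015} - \frac{i \sqrt{6}}{61015} \approx 0.0040482 - 4.0146 \cdot 10^{-5} i$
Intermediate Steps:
$o{\left(d \right)} = \sqrt{-4 + d}$
$L{\left(a \right)} = a^{2} + 6 a + i \sqrt{6}$ ($L{\left(a \right)} = \left(a^{2} + 6 a\right) + \sqrt{-4 - 2} = \left(a^{2} + 6 a\right) + \sqrt{-6} = \left(a^{2} + 6 a\right) + i \sqrt{6} = a^{2} + 6 a + i \sqrt{6}$)
$\frac{1}{L{\left(13 \right)}} = \frac{1}{13^{2} + 6 \cdot 13 + i \sqrt{6}} = \frac{1}{169 + 78 + i \sqrt{6}} = \frac{1}{247 + i \sqrt{6}}$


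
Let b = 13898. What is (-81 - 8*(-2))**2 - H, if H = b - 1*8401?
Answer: -1272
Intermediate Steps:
H = 5497 (H = 13898 - 1*8401 = 13898 - 8401 = 5497)
(-81 - 8*(-2))**2 - H = (-81 - 8*(-2))**2 - 1*5497 = (-81 + 16)**2 - 5497 = (-65)**2 - 5497 = 4225 - 5497 = -1272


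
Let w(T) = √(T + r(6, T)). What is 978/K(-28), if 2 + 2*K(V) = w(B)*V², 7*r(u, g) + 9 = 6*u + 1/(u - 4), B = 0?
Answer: 978/603679 + 27384*√770/603679 ≈ 1.2604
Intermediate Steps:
r(u, g) = -9/7 + 1/(7*(-4 + u)) + 6*u/7 (r(u, g) = -9/7 + (6*u + 1/(u - 4))/7 = -9/7 + (6*u + 1/(-4 + u))/7 = -9/7 + (1/(-4 + u) + 6*u)/7 = -9/7 + (1/(7*(-4 + u)) + 6*u/7) = -9/7 + 1/(7*(-4 + u)) + 6*u/7)
w(T) = √(55/14 + T) (w(T) = √(T + (37 - 33*6 + 6*6²)/(7*(-4 + 6))) = √(T + (⅐)*(37 - 198 + 6*36)/2) = √(T + (⅐)*(½)*(37 - 198 + 216)) = √(T + (⅐)*(½)*55) = √(T + 55/14) = √(55/14 + T))
K(V) = -1 + √770*V²/28 (K(V) = -1 + ((√(770 + 196*0)/14)*V²)/2 = -1 + ((√(770 + 0)/14)*V²)/2 = -1 + ((√770/14)*V²)/2 = -1 + (√770*V²/14)/2 = -1 + √770*V²/28)
978/K(-28) = 978/(-1 + (1/28)*√770*(-28)²) = 978/(-1 + (1/28)*√770*784) = 978/(-1 + 28*√770)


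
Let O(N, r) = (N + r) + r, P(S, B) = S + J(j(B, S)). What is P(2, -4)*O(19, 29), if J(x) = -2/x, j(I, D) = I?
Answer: 385/2 ≈ 192.50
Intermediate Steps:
P(S, B) = S - 2/B
O(N, r) = N + 2*r
P(2, -4)*O(19, 29) = (2 - 2/(-4))*(19 + 2*29) = (2 - 2*(-¼))*(19 + 58) = (2 + ½)*77 = (5/2)*77 = 385/2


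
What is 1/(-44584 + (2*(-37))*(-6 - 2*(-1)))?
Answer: -1/44288 ≈ -2.2579e-5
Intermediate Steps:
1/(-44584 + (2*(-37))*(-6 - 2*(-1))) = 1/(-44584 - 74*(-6 + 2)) = 1/(-44584 - 74*(-4)) = 1/(-44584 + 296) = 1/(-44288) = -1/44288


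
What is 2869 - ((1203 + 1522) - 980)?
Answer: 1124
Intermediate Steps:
2869 - ((1203 + 1522) - 980) = 2869 - (2725 - 980) = 2869 - 1*1745 = 2869 - 1745 = 1124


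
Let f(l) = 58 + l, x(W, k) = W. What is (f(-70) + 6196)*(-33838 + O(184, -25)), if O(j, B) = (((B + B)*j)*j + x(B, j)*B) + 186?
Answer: -10672514168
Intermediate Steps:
O(j, B) = 186 + B² + 2*B*j² (O(j, B) = (((B + B)*j)*j + B*B) + 186 = (((2*B)*j)*j + B²) + 186 = ((2*B*j)*j + B²) + 186 = (2*B*j² + B²) + 186 = (B² + 2*B*j²) + 186 = 186 + B² + 2*B*j²)
(f(-70) + 6196)*(-33838 + O(184, -25)) = ((58 - 70) + 6196)*(-33838 + (186 + (-25)² + 2*(-25)*184²)) = (-12 + 6196)*(-33838 + (186 + 625 + 2*(-25)*33856)) = 6184*(-33838 + (186 + 625 - 1692800)) = 6184*(-33838 - 1691989) = 6184*(-1725827) = -10672514168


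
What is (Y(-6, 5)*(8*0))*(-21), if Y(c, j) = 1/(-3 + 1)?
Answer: 0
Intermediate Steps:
Y(c, j) = -½ (Y(c, j) = 1/(-2) = -½)
(Y(-6, 5)*(8*0))*(-21) = -4*0*(-21) = -½*0*(-21) = 0*(-21) = 0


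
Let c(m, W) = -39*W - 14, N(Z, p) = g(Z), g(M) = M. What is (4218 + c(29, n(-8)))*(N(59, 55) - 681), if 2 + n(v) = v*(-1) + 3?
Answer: -2396566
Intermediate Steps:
N(Z, p) = Z
n(v) = 1 - v (n(v) = -2 + (v*(-1) + 3) = -2 + (-v + 3) = -2 + (3 - v) = 1 - v)
c(m, W) = -14 - 39*W
(4218 + c(29, n(-8)))*(N(59, 55) - 681) = (4218 + (-14 - 39*(1 - 1*(-8))))*(59 - 681) = (4218 + (-14 - 39*(1 + 8)))*(-622) = (4218 + (-14 - 39*9))*(-622) = (4218 + (-14 - 351))*(-622) = (4218 - 365)*(-622) = 3853*(-622) = -2396566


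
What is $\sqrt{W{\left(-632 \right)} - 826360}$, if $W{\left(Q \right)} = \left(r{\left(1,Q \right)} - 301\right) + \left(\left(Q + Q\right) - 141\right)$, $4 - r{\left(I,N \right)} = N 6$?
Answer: $i \sqrt{824270} \approx 907.89 i$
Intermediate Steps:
$r{\left(I,N \right)} = 4 - 6 N$ ($r{\left(I,N \right)} = 4 - N 6 = 4 - 6 N$)
$W{\left(Q \right)} = -438 - 4 Q$ ($W{\left(Q \right)} = \left(\left(4 - 6 Q\right) - 301\right) + \left(\left(Q + Q\right) - 141\right) = \left(-297 - 6 Q\right) + \left(2 Q - 141\right) = \left(-297 - 6 Q\right) + \left(-141 + 2 Q\right) = -438 - 4 Q$)
$\sqrt{W{\left(-632 \right)} - 826360} = \sqrt{\left(-438 - -2528\right) - 826360} = \sqrt{\left(-438 + 2528\right) + \left(-1354025 + 527665\right)} = \sqrt{2090 - 826360} = \sqrt{-824270} = i \sqrt{824270}$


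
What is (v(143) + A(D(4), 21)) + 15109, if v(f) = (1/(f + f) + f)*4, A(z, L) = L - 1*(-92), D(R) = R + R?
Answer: 2258544/143 ≈ 15794.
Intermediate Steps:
D(R) = 2*R
A(z, L) = 92 + L (A(z, L) = L + 92 = 92 + L)
v(f) = 2/f + 4*f (v(f) = (1/(2*f) + f)*4 = (f + 1/(2*f))*4 = 2/f + 4*f)
(v(143) + A(D(4), 21)) + 15109 = ((2/143 + 4*143) + (92 + 21)) + 15109 = ((2*(1/143) + 572) + 113) + 15109 = ((2/143 + 572) + 113) + 15109 = (81798/143 + 113) + 15109 = 97957/143 + 15109 = 2258544/143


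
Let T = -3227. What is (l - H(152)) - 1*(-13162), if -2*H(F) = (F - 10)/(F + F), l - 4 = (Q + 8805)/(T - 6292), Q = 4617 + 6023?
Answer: 2004958915/152304 ≈ 13164.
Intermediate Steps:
Q = 10640
l = 18631/9519 (l = 4 + (10640 + 8805)/(-3227 - 6292) = 4 + 19445/(-9519) = 4 + 19445*(-1/9519) = 4 - 19445/9519 = 18631/9519 ≈ 1.9572)
H(F) = -(-10 + F)/(4*F) (H(F) = -(F - 10)/(2*(F + F)) = -(-10 + F)/(2*(2*F)) = -(-10 + F)*1/(2*F)/2 = -(-10 + F)/(4*F))
(l - H(152)) - 1*(-13162) = (18631/9519 - (10 - 1*152)/(4*152)) - 1*(-13162) = (18631/9519 - (10 - 152)/(4*152)) + 13162 = (18631/9519 - (-142)/(4*152)) + 13162 = (18631/9519 - 1*(-71/304)) + 13162 = (18631/9519 + 71/304) + 13162 = 333667/152304 + 13162 = 2004958915/152304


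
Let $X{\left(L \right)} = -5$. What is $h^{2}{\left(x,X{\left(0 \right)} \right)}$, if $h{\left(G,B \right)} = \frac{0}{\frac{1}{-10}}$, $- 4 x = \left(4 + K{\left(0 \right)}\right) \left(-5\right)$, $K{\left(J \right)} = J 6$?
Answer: $0$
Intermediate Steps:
$K{\left(J \right)} = 6 J$
$x = 5$ ($x = - \frac{\left(4 + 6 \cdot 0\right) \left(-5\right)}{4} = - \frac{\left(4 + 0\right) \left(-5\right)}{4} = - \frac{4 \left(-5\right)}{4} = \left(- \frac{1}{4}\right) \left(-20\right) = 5$)
$h{\left(G,B \right)} = 0$ ($h{\left(G,B \right)} = \frac{0}{- \frac{1}{10}} = 0 \left(-10\right) = 0$)
$h^{2}{\left(x,X{\left(0 \right)} \right)} = 0^{2} = 0$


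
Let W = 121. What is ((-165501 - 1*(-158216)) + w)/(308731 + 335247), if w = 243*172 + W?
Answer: 17316/321989 ≈ 0.053778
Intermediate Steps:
w = 41917 (w = 243*172 + 121 = 41796 + 121 = 41917)
((-165501 - 1*(-158216)) + w)/(308731 + 335247) = ((-165501 - 1*(-158216)) + 41917)/(308731 + 335247) = ((-165501 + 158216) + 41917)/643978 = (-7285 + 41917)*(1/643978) = 34632*(1/643978) = 17316/321989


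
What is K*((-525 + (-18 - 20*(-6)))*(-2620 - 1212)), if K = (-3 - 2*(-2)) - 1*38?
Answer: -59974632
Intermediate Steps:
K = -37 (K = (-3 + 4) - 38 = 1 - 38 = -37)
K*((-525 + (-18 - 20*(-6)))*(-2620 - 1212)) = -37*(-525 + (-18 - 20*(-6)))*(-2620 - 1212) = -37*(-525 + (-18 + 120))*(-3832) = -37*(-525 + 102)*(-3832) = -(-15651)*(-3832) = -37*1620936 = -59974632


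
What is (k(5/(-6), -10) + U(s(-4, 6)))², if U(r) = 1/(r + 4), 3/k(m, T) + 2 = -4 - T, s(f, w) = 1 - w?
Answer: 1/16 ≈ 0.062500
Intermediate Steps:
k(m, T) = 3/(-6 - T) (k(m, T) = 3/(-2 + (-4 - T)) = 3/(-6 - T))
U(r) = 1/(4 + r)
(k(5/(-6), -10) + U(s(-4, 6)))² = (-3/(6 - 10) + 1/(4 + (1 - 1*6)))² = (-3/(-4) + 1/(4 + (1 - 6)))² = (-3*(-¼) + 1/(4 - 5))² = (¾ + 1/(-1))² = (¾ - 1)² = (-¼)² = 1/16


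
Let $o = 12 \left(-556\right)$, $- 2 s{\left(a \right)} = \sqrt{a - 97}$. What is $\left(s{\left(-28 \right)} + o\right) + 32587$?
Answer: $25915 - \frac{5 i \sqrt{5}}{2} \approx 25915.0 - 5.5902 i$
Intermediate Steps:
$s{\left(a \right)} = - \frac{\sqrt{-97 + a}}{2}$ ($s{\left(a \right)} = - \frac{\sqrt{a - 97}}{2} = - \frac{\sqrt{-97 + a}}{2}$)
$o = -6672$
$\left(s{\left(-28 \right)} + o\right) + 32587 = \left(- \frac{\sqrt{-97 - 28}}{2} - 6672\right) + 32587 = \left(- \frac{\sqrt{-125}}{2} - 6672\right) + 32587 = \left(- \frac{5 i \sqrt{5}}{2} - 6672\right) + 32587 = \left(-6672 - \frac{5 i \sqrt{5}}{2}\right) + 32587 = 25915 - \frac{5 i \sqrt{5}}{2}$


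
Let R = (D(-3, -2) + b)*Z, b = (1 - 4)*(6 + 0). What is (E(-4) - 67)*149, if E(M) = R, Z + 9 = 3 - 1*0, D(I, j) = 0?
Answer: 6109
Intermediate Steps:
b = -18 (b = -3*6 = -18)
Z = -6 (Z = -9 + (3 - 1*0) = -9 + (3 + 0) = -9 + 3 = -6)
R = 108 (R = (0 - 18)*(-6) = -18*(-6) = 108)
E(M) = 108
(E(-4) - 67)*149 = (108 - 67)*149 = 41*149 = 6109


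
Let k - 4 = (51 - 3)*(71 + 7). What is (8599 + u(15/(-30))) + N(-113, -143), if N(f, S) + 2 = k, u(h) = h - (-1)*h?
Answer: 12344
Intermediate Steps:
u(h) = 2*h (u(h) = h + h = 2*h)
k = 3748 (k = 4 + (51 - 3)*(71 + 7) = 4 + 48*78 = 4 + 3744 = 3748)
N(f, S) = 3746 (N(f, S) = -2 + 3748 = 3746)
(8599 + u(15/(-30))) + N(-113, -143) = (8599 + 2*(15/(-30))) + 3746 = (8599 + 2*(15*(-1/30))) + 3746 = (8599 + 2*(-½)) + 3746 = (8599 - 1) + 3746 = 8598 + 3746 = 12344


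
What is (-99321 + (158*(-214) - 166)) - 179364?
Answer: -312663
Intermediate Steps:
(-99321 + (158*(-214) - 166)) - 179364 = (-99321 + (-33812 - 166)) - 179364 = (-99321 - 33978) - 179364 = -133299 - 179364 = -312663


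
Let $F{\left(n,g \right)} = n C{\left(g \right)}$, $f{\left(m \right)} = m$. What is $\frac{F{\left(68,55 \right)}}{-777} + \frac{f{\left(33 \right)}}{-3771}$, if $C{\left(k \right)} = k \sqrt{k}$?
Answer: $- \frac{11}{1257} - \frac{3740 \sqrt{55}}{777} \approx -35.706$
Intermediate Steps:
$C{\left(k \right)} = k^{\frac{3}{2}}$
$F{\left(n,g \right)} = n g^{\frac{3}{2}}$
$\frac{F{\left(68,55 \right)}}{-777} + \frac{f{\left(33 \right)}}{-3771} = \frac{68 \cdot 55^{\frac{3}{2}}}{-777} + \frac{33}{-3771} = 68 \cdot 55 \sqrt{55} \left(- \frac{1}{777}\right) + 33 \left(- \frac{1}{3771}\right) = 3740 \sqrt{55} \left(- \frac{1}{777}\right) - \frac{11}{1257} = - \frac{3740 \sqrt{55}}{777} - \frac{11}{1257} = - \frac{11}{1257} - \frac{3740 \sqrt{55}}{777}$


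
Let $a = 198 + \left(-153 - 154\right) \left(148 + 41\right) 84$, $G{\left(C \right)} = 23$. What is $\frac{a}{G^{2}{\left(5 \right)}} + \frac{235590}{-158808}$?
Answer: $- \frac{129018762697}{14001572} \approx -9214.6$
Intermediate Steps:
$a = -4873734$ ($a = 198 + \left(-307\right) 189 \cdot 84 = 198 - 4873932 = -4873734$)
$\frac{a}{G^{2}{\left(5 \right)}} + \frac{235590}{-158808} = - \frac{4873734}{23^{2}} + \frac{235590}{-158808} = - \frac{4873734}{529} + 235590 \left(- \frac{1}{158808}\right) = \left(-4873734\right) \frac{1}{529} - \frac{39265}{26468} = - \frac{4873734}{529} - \frac{39265}{26468} = - \frac{129018762697}{14001572}$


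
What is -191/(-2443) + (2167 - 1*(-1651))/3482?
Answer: 4996218/4253263 ≈ 1.1747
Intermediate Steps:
-191/(-2443) + (2167 - 1*(-1651))/3482 = -191*(-1/2443) + (2167 + 1651)*(1/3482) = 191/2443 + 3818*(1/3482) = 191/2443 + 1909/1741 = 4996218/4253263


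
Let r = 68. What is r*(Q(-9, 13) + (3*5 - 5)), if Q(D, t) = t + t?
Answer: 2448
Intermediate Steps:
Q(D, t) = 2*t
r*(Q(-9, 13) + (3*5 - 5)) = 68*(2*13 + (3*5 - 5)) = 68*(26 + (15 - 5)) = 68*(26 + 10) = 68*36 = 2448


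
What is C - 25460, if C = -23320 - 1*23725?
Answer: -72505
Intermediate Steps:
C = -47045 (C = -23320 - 23725 = -47045)
C - 25460 = -47045 - 25460 = -72505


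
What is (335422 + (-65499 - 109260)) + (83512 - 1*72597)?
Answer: 171578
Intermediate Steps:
(335422 + (-65499 - 109260)) + (83512 - 1*72597) = (335422 - 174759) + (83512 - 72597) = 160663 + 10915 = 171578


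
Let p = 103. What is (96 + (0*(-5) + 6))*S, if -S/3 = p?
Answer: -31518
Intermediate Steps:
S = -309 (S = -3*103 = -309)
(96 + (0*(-5) + 6))*S = (96 + (0*(-5) + 6))*(-309) = (96 + (0 + 6))*(-309) = (96 + 6)*(-309) = 102*(-309) = -31518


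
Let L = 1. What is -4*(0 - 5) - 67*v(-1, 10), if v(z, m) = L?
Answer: -47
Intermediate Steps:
v(z, m) = 1
-4*(0 - 5) - 67*v(-1, 10) = -4*(0 - 5) - 67*1 = -4*(-5) - 67 = 20 - 67 = -47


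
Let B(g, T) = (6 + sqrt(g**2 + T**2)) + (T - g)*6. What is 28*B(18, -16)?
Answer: -5544 + 56*sqrt(145) ≈ -4869.7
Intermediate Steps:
B(g, T) = 6 + sqrt(T**2 + g**2) - 6*g + 6*T (B(g, T) = (6 + sqrt(T**2 + g**2)) + (-6*g + 6*T) = 6 + sqrt(T**2 + g**2) - 6*g + 6*T)
28*B(18, -16) = 28*(6 + sqrt((-16)**2 + 18**2) - 6*18 + 6*(-16)) = 28*(6 + sqrt(256 + 324) - 108 - 96) = 28*(6 + sqrt(580) - 108 - 96) = 28*(6 + 2*sqrt(145) - 108 - 96) = 28*(-198 + 2*sqrt(145)) = -5544 + 56*sqrt(145)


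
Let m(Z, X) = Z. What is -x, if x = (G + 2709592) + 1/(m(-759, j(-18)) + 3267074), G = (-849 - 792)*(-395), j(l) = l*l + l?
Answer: -10967590044906/3266315 ≈ -3.3578e+6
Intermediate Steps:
j(l) = l + l**2 (j(l) = l**2 + l = l + l**2)
G = 648195 (G = -1641*(-395) = 648195)
x = 10967590044906/3266315 (x = (648195 + 2709592) + 1/(-759 + 3267074) = 3357787 + 1/3266315 = 10967590044906/3266315 ≈ 3.3578e+6)
-x = -1*10967590044906/3266315 = -10967590044906/3266315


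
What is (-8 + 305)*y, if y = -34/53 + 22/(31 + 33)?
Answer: -149985/1696 ≈ -88.435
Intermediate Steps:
y = -505/1696 (y = -34*1/53 + 22/64 = -34/53 + 22*(1/64) = -34/53 + 11/32 = -505/1696 ≈ -0.29776)
(-8 + 305)*y = (-8 + 305)*(-505/1696) = 297*(-505/1696) = -149985/1696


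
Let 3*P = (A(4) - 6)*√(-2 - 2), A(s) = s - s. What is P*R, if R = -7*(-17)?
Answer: -476*I ≈ -476.0*I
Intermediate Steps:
A(s) = 0
R = 119
P = -4*I (P = ((0 - 6)*√(-2 - 2))/3 = (-12*I)/3 = -4*I ≈ -4.0*I)
P*R = -4*I*119 = -476*I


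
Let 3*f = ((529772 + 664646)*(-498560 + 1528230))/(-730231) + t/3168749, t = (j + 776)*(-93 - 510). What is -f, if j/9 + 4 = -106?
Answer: 3897106086565774238/6941756253057 ≈ 5.6140e+5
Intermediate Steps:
j = -990 (j = -36 + 9*(-106) = -36 - 954 = -990)
t = 129042 (t = (-990 + 776)*(-93 - 510) = -214*(-603) = 129042)
f = -3897106086565774238/6941756253057 (f = (((529772 + 664646)*(-498560 + 1528230))/(-730231) + 129042/3168749)/3 = ((1194418*1029670)*(-1/730231) + 129042*(1/3168749))/3 = (1229856382060*(-1/730231) + 129042/3168749)/3 = (-1229856382060/730231 + 129042/3168749)/3 = (⅓)*(-3897106086565774238/2313918751019) = -3897106086565774238/6941756253057 ≈ -5.6140e+5)
-f = -1*(-3897106086565774238/6941756253057) = 3897106086565774238/6941756253057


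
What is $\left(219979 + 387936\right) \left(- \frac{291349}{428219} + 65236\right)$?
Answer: $\frac{1543827959308775}{38929} \approx 3.9658 \cdot 10^{10}$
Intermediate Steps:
$\left(219979 + 387936\right) \left(- \frac{291349}{428219} + 65236\right) = 607915 \left(\left(-291349\right) \frac{1}{428219} + 65236\right) = 607915 \left(- \frac{291349}{428219} + 65236\right) = 607915 \cdot \frac{27935003335}{428219} = \frac{1543827959308775}{38929}$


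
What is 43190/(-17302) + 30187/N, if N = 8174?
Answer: 84630207/70713274 ≈ 1.1968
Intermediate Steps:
43190/(-17302) + 30187/N = 43190/(-17302) + 30187/8174 = 43190*(-1/17302) + 30187*(1/8174) = -21595/8651 + 30187/8174 = 84630207/70713274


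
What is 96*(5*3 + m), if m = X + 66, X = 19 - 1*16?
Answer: 8064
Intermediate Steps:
X = 3 (X = 19 - 16 = 3)
m = 69 (m = 3 + 66 = 69)
96*(5*3 + m) = 96*(5*3 + 69) = 96*(15 + 69) = 96*84 = 8064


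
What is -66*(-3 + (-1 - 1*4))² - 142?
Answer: -4366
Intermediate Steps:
-66*(-3 + (-1 - 1*4))² - 142 = -66*(-3 + (-1 - 4))² - 142 = -66*(-3 - 5)² - 142 = -66*(-8)² - 142 = -66*64 - 142 = -4224 - 142 = -4366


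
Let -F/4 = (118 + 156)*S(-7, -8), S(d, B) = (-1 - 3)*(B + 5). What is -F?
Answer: 13152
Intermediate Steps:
S(d, B) = -20 - 4*B (S(d, B) = -4*(5 + B) = -20 - 4*B)
F = -13152 (F = -4*(118 + 156)*(-20 - 4*(-8)) = -1096*(-20 + 32) = -1096*12 = -4*3288 = -13152)
-F = -1*(-13152) = 13152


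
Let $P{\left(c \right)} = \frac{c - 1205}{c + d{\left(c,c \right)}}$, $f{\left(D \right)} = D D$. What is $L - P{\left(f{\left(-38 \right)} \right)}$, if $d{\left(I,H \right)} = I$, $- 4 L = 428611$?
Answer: $- \frac{309457381}{2888} \approx -1.0715 \cdot 10^{5}$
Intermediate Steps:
$f{\left(D \right)} = D^{2}$
$L = - \frac{428611}{4}$ ($L = \left(- \frac{1}{4}\right) 428611 = - \frac{428611}{4} \approx -1.0715 \cdot 10^{5}$)
$P{\left(c \right)} = \frac{-1205 + c}{2 c}$ ($P{\left(c \right)} = \frac{c - 1205}{c + c} = \frac{-1205 + c}{2 c}$)
$L - P{\left(f{\left(-38 \right)} \right)} = - \frac{428611}{4} - \frac{-1205 + \left(-38\right)^{2}}{2 \left(-38\right)^{2}} = - \frac{428611}{4} - \frac{-1205 + 1444}{2 \cdot 1444} = - \frac{428611}{4} - \frac{1}{2} \cdot \frac{1}{1444} \cdot 239 = - \frac{428611}{4} - \frac{239}{2888} = - \frac{309457381}{2888}$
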